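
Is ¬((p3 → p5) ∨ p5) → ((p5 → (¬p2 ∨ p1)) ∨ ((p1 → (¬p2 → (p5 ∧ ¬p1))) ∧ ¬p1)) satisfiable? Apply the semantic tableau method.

Satisfiable

Initial set: {(¬((p3 → p5) ∨ p5) → ((p5 → (¬p2 ∨ p1)) ∨ ((p1 → (¬p2 → (p5 ∧ ¬p1))) ∧ ¬p1)))}.
(¬((p3 → p5) ∨ p5) → ((p5 → (¬p2 ∨ p1)) ∨ ((p1 → (¬p2 → (p5 ∧ ¬p1))) ∧ ¬p1))): β-rule — branch into ¬¬((p3 → p5) ∨ p5)  //  ((p5 → (¬p2 ∨ p1)) ∨ ((p1 → (¬p2 → (p5 ∧ ¬p1))) ∧ ¬p1)).
  branch 1 (add ¬¬((p3 → p5) ∨ p5)):
    ¬¬((p3 → p5) ∨ p5): β-rule — branch into (p3 → p5)  //  p5.
      branch 1.1 (add (p3 → p5)):
        (p3 → p5): β-rule — branch into ¬p3  //  p5.
          branch 1.1.1 (add ¬p3):
            ○ open, literals {p3=false}.
          branch 1.1.2 (add p5):
            ○ open, literals {p5=true}.
      branch 1.2 (add p5):
        ○ open, literals {p5=true}.
  branch 2 (add ((p5 → (¬p2 ∨ p1)) ∨ ((p1 → (¬p2 → (p5 ∧ ¬p1))) ∧ ¬p1))):
    ((p5 → (¬p2 ∨ p1)) ∨ ((p1 → (¬p2 → (p5 ∧ ¬p1))) ∧ ¬p1)): β-rule — branch into (p5 → (¬p2 ∨ p1))  //  ((p1 → (¬p2 → (p5 ∧ ¬p1))) ∧ ¬p1).
      branch 2.1 (add (p5 → (¬p2 ∨ p1))):
        (p5 → (¬p2 ∨ p1)): β-rule — branch into ¬p5  //  (¬p2 ∨ p1).
          branch 2.1.1 (add ¬p5):
            ○ open, literals {p5=false}.
          branch 2.1.2 (add (¬p2 ∨ p1)):
            (¬p2 ∨ p1): β-rule — branch into ¬p2  //  p1.
              branch 2.1.2.1 (add ¬p2):
                ○ open, literals {p2=false}.
              branch 2.1.2.2 (add p1):
                ○ open, literals {p1=true}.
      branch 2.2 (add ((p1 → (¬p2 → (p5 ∧ ¬p1))) ∧ ¬p1)):
        ((p1 → (¬p2 → (p5 ∧ ¬p1))) ∧ ¬p1): α-rule — add (p1 → (¬p2 → (p5 ∧ ¬p1))), ¬p1.
        (p1 → (¬p2 → (p5 ∧ ¬p1))): β-rule — branch into ¬p1  //  (¬p2 → (p5 ∧ ¬p1)).
          branch 2.2.1 (add ¬p1):
            ○ open, literals {p1=false}.
          branch 2.2.2 (add (¬p2 → (p5 ∧ ¬p1))):
            (¬p2 → (p5 ∧ ¬p1)): β-rule — branch into ¬¬p2  //  (p5 ∧ ¬p1).
              branch 2.2.2.1 (add ¬¬p2):
                ○ open, literals {p1=false, p2=true}.
              branch 2.2.2.2 (add (p5 ∧ ¬p1)):
                (p5 ∧ ¬p1): α-rule — add p5, ¬p1.
                ○ open, literals {p1=false, p5=true}.
0 branches closed, 9 open.
An open branch gives a satisfying assignment: p3=false.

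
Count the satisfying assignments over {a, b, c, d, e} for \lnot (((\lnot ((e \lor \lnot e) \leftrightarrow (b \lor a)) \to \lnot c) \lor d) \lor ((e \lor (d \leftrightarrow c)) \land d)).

Initial set: {T \lnot (((\lnot ((e \lor \lnot e) \leftrightarrow (b \lor a)) \to \lnot c) \lor d) \lor ((e \lor (d \leftrightarrow c)) \land d))}.
T \lnot (((\lnot ((e \lor \lnot e) \leftrightarrow (b \lor a)) \to \lnot c) \lor d) \lor ((e \lor (d \leftrightarrow c)) \land d)): α-rule — add F ((\lnot ((e \lor \lnot e) \leftrightarrow (b \lor a)) \to \lnot c) \lor d), F ((e \lor (d \leftrightarrow c)) \land d).
F ((\lnot ((e \lor \lnot e) \leftrightarrow (b \lor a)) \to \lnot c) \lor d): α-rule — add F (\lnot ((e \lor \lnot e) \leftrightarrow (b \lor a)) \to \lnot c), F d.
F (\lnot ((e \lor \lnot e) \leftrightarrow (b \lor a)) \to \lnot c): α-rule — add T \lnot ((e \lor \lnot e) \leftrightarrow (b \lor a)), F \lnot c.
F ((e \lor (d \leftrightarrow c)) \land d): β-rule — branch into F (e \lor (d \leftrightarrow c))  //  F d.
  branch 1 (add F (e \lor (d \leftrightarrow c))):
    F (e \lor (d \leftrightarrow c)): α-rule — add F e, F (d \leftrightarrow c).
    T \lnot ((e \lor \lnot e) \leftrightarrow (b \lor a)): β-rule — branch into T (e \lor \lnot e), F (b \lor a)  //  F (e \lor \lnot e), T (b \lor a).
      branch 1.1 (add T (e \lor \lnot e), F (b \lor a)):
        F (b \lor a): α-rule — add F b, F a.
        F (d \leftrightarrow c): β-rule — branch into T d, F c  //  F d, T c.
          branch 1.1.1 (add T d, F c):
            × closes — contains both d and \lnot d.
          branch 1.1.2 (add F d, T c):
            T (e \lor \lnot e): β-rule — branch into T e  //  T \lnot e.
              branch 1.1.2.1 (add T e):
                × closes — contains both e and \lnot e.
              branch 1.1.2.2 (add T \lnot e):
                ○ open, literals {a=0, b=0, c=1, d=0, e=0}.
      branch 1.2 (add F (e \lor \lnot e), T (b \lor a)):
        F (e \lor \lnot e): α-rule — add F e, F \lnot e.
        × closes — contains both e and \lnot e.
  branch 2 (add F d):
    T \lnot ((e \lor \lnot e) \leftrightarrow (b \lor a)): β-rule — branch into T (e \lor \lnot e), F (b \lor a)  //  F (e \lor \lnot e), T (b \lor a).
      branch 2.1 (add T (e \lor \lnot e), F (b \lor a)):
        F (b \lor a): α-rule — add F b, F a.
        T (e \lor \lnot e): β-rule — branch into T e  //  T \lnot e.
          branch 2.1.1 (add T e):
            ○ open, literals {a=0, b=0, c=1, d=0, e=1}.
          branch 2.1.2 (add T \lnot e):
            ○ open, literals {a=0, b=0, c=1, d=0, e=0}.
      branch 2.2 (add F (e \lor \lnot e), T (b \lor a)):
        F (e \lor \lnot e): α-rule — add F e, F \lnot e.
        × closes — contains both e and \lnot e.
4 branches closed, 3 open.
Each open branch fixes some atoms; the unmentioned ones are free. Counting distinct full assignments: branch {a=0, b=0, c=1, d=0, e=0} (none free) contributes 1 new; branch {a=0, b=0, c=1, d=0, e=1} (none free) contributes 1 new; branch {a=0, b=0, c=1, d=0, e=0} (none free) contributes 0 new. Total: 2.

2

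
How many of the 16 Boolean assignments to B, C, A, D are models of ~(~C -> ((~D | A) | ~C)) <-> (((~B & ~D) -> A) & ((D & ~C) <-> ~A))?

Initial set: {(~(~C -> ((~D | A) | ~C)) <-> (((~B & ~D) -> A) & ((D & ~C) <-> ~A)))}.
(~(~C -> ((~D | A) | ~C)) <-> (((~B & ~D) -> A) & ((D & ~C) <-> ~A))): β-rule — branch into ~(~C -> ((~D | A) | ~C)), (((~B & ~D) -> A) & ((D & ~C) <-> ~A))  //  ~~(~C -> ((~D | A) | ~C)), ~(((~B & ~D) -> A) & ((D & ~C) <-> ~A)).
  branch 1 (add ~(~C -> ((~D | A) | ~C)), (((~B & ~D) -> A) & ((D & ~C) <-> ~A))):
    ~(~C -> ((~D | A) | ~C)): α-rule — add ~C, ~((~D | A) | ~C).
    (((~B & ~D) -> A) & ((D & ~C) <-> ~A)): α-rule — add ((~B & ~D) -> A), ((D & ~C) <-> ~A).
    ~((~D | A) | ~C): α-rule — add ~(~D | A), ~~C.
    × closes — contains both C and ~C.
  branch 2 (add ~~(~C -> ((~D | A) | ~C)), ~(((~B & ~D) -> A) & ((D & ~C) <-> ~A))):
    ~~(~C -> ((~D | A) | ~C)): β-rule — branch into ~~C  //  ((~D | A) | ~C).
      branch 2.1 (add ~~C):
        ~(((~B & ~D) -> A) & ((D & ~C) <-> ~A)): β-rule — branch into ~((~B & ~D) -> A)  //  ~((D & ~C) <-> ~A).
          branch 2.1.1 (add ~((~B & ~D) -> A)):
            ~((~B & ~D) -> A): α-rule — add (~B & ~D), ~A.
            (~B & ~D): α-rule — add ~B, ~D.
            ○ open, literals {A=F, B=F, C=T, D=F}.
          branch 2.1.2 (add ~((D & ~C) <-> ~A)):
            ~((D & ~C) <-> ~A): β-rule — branch into (D & ~C), ~~A  //  ~(D & ~C), ~A.
              branch 2.1.2.1 (add (D & ~C), ~~A):
                (D & ~C): α-rule — add D, ~C.
                × closes — contains both C and ~C.
              branch 2.1.2.2 (add ~(D & ~C), ~A):
                ~(D & ~C): β-rule — branch into ~D  //  ~~C.
                  branch 2.1.2.2.1 (add ~D):
                    ○ open, literals {A=F, C=T, D=F}.
                  branch 2.1.2.2.2 (add ~~C):
                    ○ open, literals {A=F, C=T}.
      branch 2.2 (add ((~D | A) | ~C)):
        ~(((~B & ~D) -> A) & ((D & ~C) <-> ~A)): β-rule — branch into ~((~B & ~D) -> A)  //  ~((D & ~C) <-> ~A).
          branch 2.2.1 (add ~((~B & ~D) -> A)):
            ~((~B & ~D) -> A): α-rule — add (~B & ~D), ~A.
            (~B & ~D): α-rule — add ~B, ~D.
            ((~D | A) | ~C): β-rule — branch into (~D | A)  //  ~C.
              branch 2.2.1.1 (add (~D | A)):
                (~D | A): β-rule — branch into ~D  //  A.
                  branch 2.2.1.1.1 (add ~D):
                    ○ open, literals {A=F, B=F, D=F}.
                  branch 2.2.1.1.2 (add A):
                    × closes — contains both A and ~A.
              branch 2.2.1.2 (add ~C):
                ○ open, literals {A=F, B=F, C=F, D=F}.
          branch 2.2.2 (add ~((D & ~C) <-> ~A)):
            ((~D | A) | ~C): β-rule — branch into (~D | A)  //  ~C.
              branch 2.2.2.1 (add (~D | A)):
                ~((D & ~C) <-> ~A): β-rule — branch into (D & ~C), ~~A  //  ~(D & ~C), ~A.
                  branch 2.2.2.1.1 (add (D & ~C), ~~A):
                    (D & ~C): α-rule — add D, ~C.
                    (~D | A): β-rule — branch into ~D  //  A.
                      branch 2.2.2.1.1.1 (add ~D):
                        × closes — contains both D and ~D.
                      branch 2.2.2.1.1.2 (add A):
                        ○ open, literals {A=T, C=F, D=T}.
                  branch 2.2.2.1.2 (add ~(D & ~C), ~A):
                    (~D | A): β-rule — branch into ~D  //  A.
                      branch 2.2.2.1.2.1 (add ~D):
                        ~(D & ~C): β-rule — branch into ~D  //  ~~C.
                          branch 2.2.2.1.2.1.1 (add ~D):
                            ○ open, literals {A=F, D=F}.
                          branch 2.2.2.1.2.1.2 (add ~~C):
                            ○ open, literals {A=F, C=T, D=F}.
                      branch 2.2.2.1.2.2 (add A):
                        × closes — contains both A and ~A.
              branch 2.2.2.2 (add ~C):
                ~((D & ~C) <-> ~A): β-rule — branch into (D & ~C), ~~A  //  ~(D & ~C), ~A.
                  branch 2.2.2.2.1 (add (D & ~C), ~~A):
                    (D & ~C): α-rule — add D, ~C.
                    ○ open, literals {A=T, C=F, D=T}.
                  branch 2.2.2.2.2 (add ~(D & ~C), ~A):
                    ~(D & ~C): β-rule — branch into ~D  //  ~~C.
                      branch 2.2.2.2.2.1 (add ~D):
                        ○ open, literals {A=F, C=F, D=F}.
                      branch 2.2.2.2.2.2 (add ~~C):
                        × closes — contains both C and ~C.
6 branches closed, 10 open.
Each open branch fixes some atoms; the unmentioned ones are free. Counting distinct full assignments: branch {A=F, B=F, C=T, D=F} (none free) contributes 1 new; branch {A=F, C=T, D=F} (B) contributes 1 new; branch {A=F, C=T} (B, D) contributes 2 new; branch {A=F, B=F, D=F} (C) contributes 1 new; branch {A=F, B=F, C=F, D=F} (none free) contributes 0 new; branch {A=T, C=F, D=T} (B) contributes 2 new; branch {A=F, D=F} (B, C) contributes 1 new; branch {A=F, C=T, D=F} (B) contributes 0 new; branch {A=T, C=F, D=T} (B) contributes 0 new; branch {A=F, C=F, D=F} (B) contributes 0 new. Total: 8.

8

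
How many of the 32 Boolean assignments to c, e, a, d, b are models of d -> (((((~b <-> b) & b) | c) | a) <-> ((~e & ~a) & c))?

Initial set: {(d -> (((((~b <-> b) & b) | c) | a) <-> ((~e & ~a) & c)))}.
(d -> (((((~b <-> b) & b) | c) | a) <-> ((~e & ~a) & c))): β-rule — branch into ~d  //  (((((~b <-> b) & b) | c) | a) <-> ((~e & ~a) & c)).
  branch 1 (add ~d):
    ○ open, literals {d=0}.
  branch 2 (add (((((~b <-> b) & b) | c) | a) <-> ((~e & ~a) & c))):
    (((((~b <-> b) & b) | c) | a) <-> ((~e & ~a) & c)): β-rule — branch into ((((~b <-> b) & b) | c) | a), ((~e & ~a) & c)  //  ~((((~b <-> b) & b) | c) | a), ~((~e & ~a) & c).
      branch 2.1 (add ((((~b <-> b) & b) | c) | a), ((~e & ~a) & c)):
        ((~e & ~a) & c): α-rule — add (~e & ~a), c.
        (~e & ~a): α-rule — add ~e, ~a.
        ((((~b <-> b) & b) | c) | a): β-rule — branch into (((~b <-> b) & b) | c)  //  a.
          branch 2.1.1 (add (((~b <-> b) & b) | c)):
            (((~b <-> b) & b) | c): β-rule — branch into ((~b <-> b) & b)  //  c.
              branch 2.1.1.1 (add ((~b <-> b) & b)):
                ((~b <-> b) & b): α-rule — add (~b <-> b), b.
                (~b <-> b): β-rule — branch into ~b, b  //  ~~b, ~b.
                  branch 2.1.1.1.1 (add ~b, b):
                    × closes — contains both b and ~b.
                  branch 2.1.1.1.2 (add ~~b, ~b):
                    × closes — contains both b and ~b.
              branch 2.1.1.2 (add c):
                ○ open, literals {a=0, c=1, e=0}.
          branch 2.1.2 (add a):
            × closes — contains both a and ~a.
      branch 2.2 (add ~((((~b <-> b) & b) | c) | a), ~((~e & ~a) & c)):
        ~((((~b <-> b) & b) | c) | a): α-rule — add ~(((~b <-> b) & b) | c), ~a.
        ~(((~b <-> b) & b) | c): α-rule — add ~((~b <-> b) & b), ~c.
        ~((~e & ~a) & c): β-rule — branch into ~(~e & ~a)  //  ~c.
          branch 2.2.1 (add ~(~e & ~a)):
            ~((~b <-> b) & b): β-rule — branch into ~(~b <-> b)  //  ~b.
              branch 2.2.1.1 (add ~(~b <-> b)):
                ~(~e & ~a): β-rule — branch into ~~e  //  ~~a.
                  branch 2.2.1.1.1 (add ~~e):
                    ~(~b <-> b): β-rule — branch into ~b, ~b  //  ~~b, b.
                      branch 2.2.1.1.1.1 (add ~b, ~b):
                        ○ open, literals {a=0, b=0, c=0, e=1}.
                      branch 2.2.1.1.1.2 (add ~~b, b):
                        ○ open, literals {a=0, b=1, c=0, e=1}.
                  branch 2.2.1.1.2 (add ~~a):
                    × closes — contains both a and ~a.
              branch 2.2.1.2 (add ~b):
                ~(~e & ~a): β-rule — branch into ~~e  //  ~~a.
                  branch 2.2.1.2.1 (add ~~e):
                    ○ open, literals {a=0, b=0, c=0, e=1}.
                  branch 2.2.1.2.2 (add ~~a):
                    × closes — contains both a and ~a.
          branch 2.2.2 (add ~c):
            ~((~b <-> b) & b): β-rule — branch into ~(~b <-> b)  //  ~b.
              branch 2.2.2.1 (add ~(~b <-> b)):
                ~(~b <-> b): β-rule — branch into ~b, ~b  //  ~~b, b.
                  branch 2.2.2.1.1 (add ~b, ~b):
                    ○ open, literals {a=0, b=0, c=0}.
                  branch 2.2.2.1.2 (add ~~b, b):
                    ○ open, literals {a=0, b=1, c=0}.
              branch 2.2.2.2 (add ~b):
                ○ open, literals {a=0, b=0, c=0}.
5 branches closed, 8 open.
Each open branch fixes some atoms; the unmentioned ones are free. Counting distinct full assignments: branch {d=0} (c, e, a, b) contributes 16 new; branch {a=0, c=1, e=0} (d, b) contributes 2 new; branch {a=0, b=0, c=0, e=1} (d) contributes 1 new; branch {a=0, b=1, c=0, e=1} (d) contributes 1 new; branch {a=0, b=0, c=0, e=1} (d) contributes 0 new; branch {a=0, b=0, c=0} (e, d) contributes 1 new; branch {a=0, b=1, c=0} (e, d) contributes 1 new; branch {a=0, b=0, c=0} (e, d) contributes 0 new. Total: 22.

22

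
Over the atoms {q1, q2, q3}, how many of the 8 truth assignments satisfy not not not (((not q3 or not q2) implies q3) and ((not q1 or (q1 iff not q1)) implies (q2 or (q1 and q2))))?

Initial set: {not not not (((not q3 or not q2) implies q3) and ((not q1 or (q1 iff not q1)) implies (q2 or (q1 and q2))))}.
not not not (((not q3 or not q2) implies q3) and ((not q1 or (q1 iff not q1)) implies (q2 or (q1 and q2)))): drop double negation, giving not (((not q3 or not q2) implies q3) and ((not q1 or (q1 iff not q1)) implies (q2 or (q1 and q2)))).
not (((not q3 or not q2) implies q3) and ((not q1 or (q1 iff not q1)) implies (q2 or (q1 and q2)))): β-rule — branch into not ((not q3 or not q2) implies q3)  //  not ((not q1 or (q1 iff not q1)) implies (q2 or (q1 and q2))).
  branch 1 (add not ((not q3 or not q2) implies q3)):
    not ((not q3 or not q2) implies q3): α-rule — add (not q3 or not q2), not q3.
    (not q3 or not q2): β-rule — branch into not q3  //  not q2.
      branch 1.1 (add not q3):
        ○ open, literals {q3=F}.
      branch 1.2 (add not q2):
        ○ open, literals {q2=F, q3=F}.
  branch 2 (add not ((not q1 or (q1 iff not q1)) implies (q2 or (q1 and q2)))):
    not ((not q1 or (q1 iff not q1)) implies (q2 or (q1 and q2))): α-rule — add (not q1 or (q1 iff not q1)), not (q2 or (q1 and q2)).
    not (q2 or (q1 and q2)): α-rule — add not q2, not (q1 and q2).
    (not q1 or (q1 iff not q1)): β-rule — branch into not q1  //  (q1 iff not q1).
      branch 2.1 (add not q1):
        not (q1 and q2): β-rule — branch into not q1  //  not q2.
          branch 2.1.1 (add not q1):
            ○ open, literals {q1=F, q2=F}.
          branch 2.1.2 (add not q2):
            ○ open, literals {q1=F, q2=F}.
      branch 2.2 (add (q1 iff not q1)):
        not (q1 and q2): β-rule — branch into not q1  //  not q2.
          branch 2.2.1 (add not q1):
            (q1 iff not q1): β-rule — branch into q1, not q1  //  not q1, not not q1.
              branch 2.2.1.1 (add q1, not q1):
                × closes — contains both q1 and not q1.
              branch 2.2.1.2 (add not q1, not not q1):
                × closes — contains both q1 and not q1.
          branch 2.2.2 (add not q2):
            (q1 iff not q1): β-rule — branch into q1, not q1  //  not q1, not not q1.
              branch 2.2.2.1 (add q1, not q1):
                × closes — contains both q1 and not q1.
              branch 2.2.2.2 (add not q1, not not q1):
                × closes — contains both q1 and not q1.
4 branches closed, 4 open.
Each open branch fixes some atoms; the unmentioned ones are free. Counting distinct full assignments: branch {q3=F} (q1, q2) contributes 4 new; branch {q2=F, q3=F} (q1) contributes 0 new; branch {q1=F, q2=F} (q3) contributes 1 new; branch {q1=F, q2=F} (q3) contributes 0 new. Total: 5.

5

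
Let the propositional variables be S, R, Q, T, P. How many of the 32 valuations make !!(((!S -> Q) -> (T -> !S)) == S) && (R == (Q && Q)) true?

Initial set: {(!!(((!S -> Q) -> (T -> !S)) == S) && (R == (Q && Q)))}.
(!!(((!S -> Q) -> (T -> !S)) == S) && (R == (Q && Q))): α-rule — add !!(((!S -> Q) -> (T -> !S)) == S), (R == (Q && Q)).
!!(((!S -> Q) -> (T -> !S)) == S): drop double negation, giving (((!S -> Q) -> (T -> !S)) == S).
(R == (Q && Q)): β-rule — branch into R, (Q && Q)  //  !R, !(Q && Q).
  branch 1 (add R, (Q && Q)):
    (Q && Q): α-rule — add Q, Q.
    (((!S -> Q) -> (T -> !S)) == S): β-rule — branch into ((!S -> Q) -> (T -> !S)), S  //  !((!S -> Q) -> (T -> !S)), !S.
      branch 1.1 (add ((!S -> Q) -> (T -> !S)), S):
        ((!S -> Q) -> (T -> !S)): β-rule — branch into !(!S -> Q)  //  (T -> !S).
          branch 1.1.1 (add !(!S -> Q)):
            !(!S -> Q): α-rule — add !S, !Q.
            × closes — contains both S and !S.
          branch 1.1.2 (add (T -> !S)):
            (T -> !S): β-rule — branch into !T  //  !S.
              branch 1.1.2.1 (add !T):
                ○ open, literals {Q=1, R=1, S=1, T=0}.
              branch 1.1.2.2 (add !S):
                × closes — contains both S and !S.
      branch 1.2 (add !((!S -> Q) -> (T -> !S)), !S):
        !((!S -> Q) -> (T -> !S)): α-rule — add (!S -> Q), !(T -> !S).
        !(T -> !S): α-rule — add T, !!S.
        × closes — contains both S and !S.
  branch 2 (add !R, !(Q && Q)):
    (((!S -> Q) -> (T -> !S)) == S): β-rule — branch into ((!S -> Q) -> (T -> !S)), S  //  !((!S -> Q) -> (T -> !S)), !S.
      branch 2.1 (add ((!S -> Q) -> (T -> !S)), S):
        !(Q && Q): β-rule — branch into !Q  //  !Q.
          branch 2.1.1 (add !Q):
            ((!S -> Q) -> (T -> !S)): β-rule — branch into !(!S -> Q)  //  (T -> !S).
              branch 2.1.1.1 (add !(!S -> Q)):
                !(!S -> Q): α-rule — add !S, !Q.
                × closes — contains both S and !S.
              branch 2.1.1.2 (add (T -> !S)):
                (T -> !S): β-rule — branch into !T  //  !S.
                  branch 2.1.1.2.1 (add !T):
                    ○ open, literals {Q=0, R=0, S=1, T=0}.
                  branch 2.1.1.2.2 (add !S):
                    × closes — contains both S and !S.
          branch 2.1.2 (add !Q):
            ((!S -> Q) -> (T -> !S)): β-rule — branch into !(!S -> Q)  //  (T -> !S).
              branch 2.1.2.1 (add !(!S -> Q)):
                !(!S -> Q): α-rule — add !S, !Q.
                × closes — contains both S and !S.
              branch 2.1.2.2 (add (T -> !S)):
                (T -> !S): β-rule — branch into !T  //  !S.
                  branch 2.1.2.2.1 (add !T):
                    ○ open, literals {Q=0, R=0, S=1, T=0}.
                  branch 2.1.2.2.2 (add !S):
                    × closes — contains both S and !S.
      branch 2.2 (add !((!S -> Q) -> (T -> !S)), !S):
        !((!S -> Q) -> (T -> !S)): α-rule — add (!S -> Q), !(T -> !S).
        !(T -> !S): α-rule — add T, !!S.
        × closes — contains both S and !S.
8 branches closed, 3 open.
Each open branch fixes some atoms; the unmentioned ones are free. Counting distinct full assignments: branch {Q=1, R=1, S=1, T=0} (P) contributes 2 new; branch {Q=0, R=0, S=1, T=0} (P) contributes 2 new; branch {Q=0, R=0, S=1, T=0} (P) contributes 0 new. Total: 4.

4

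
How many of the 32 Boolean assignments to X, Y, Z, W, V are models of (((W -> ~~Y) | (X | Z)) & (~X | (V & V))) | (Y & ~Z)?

Initial set: {((((W -> ~~Y) | (X | Z)) & (~X | (V & V))) | (Y & ~Z))}.
((((W -> ~~Y) | (X | Z)) & (~X | (V & V))) | (Y & ~Z)): β-rule — branch into (((W -> ~~Y) | (X | Z)) & (~X | (V & V)))  //  (Y & ~Z).
  branch 1 (add (((W -> ~~Y) | (X | Z)) & (~X | (V & V)))):
    (((W -> ~~Y) | (X | Z)) & (~X | (V & V))): α-rule — add ((W -> ~~Y) | (X | Z)), (~X | (V & V)).
    ((W -> ~~Y) | (X | Z)): β-rule — branch into (W -> ~~Y)  //  (X | Z).
      branch 1.1 (add (W -> ~~Y)):
        (~X | (V & V)): β-rule — branch into ~X  //  (V & V).
          branch 1.1.1 (add ~X):
            (W -> ~~Y): β-rule — branch into ~W  //  ~~Y.
              branch 1.1.1.1 (add ~W):
                ○ open, literals {W=F, X=F}.
              branch 1.1.1.2 (add ~~Y):
                ~~Y: drop double negation, giving Y.
                ○ open, literals {X=F, Y=T}.
          branch 1.1.2 (add (V & V)):
            (V & V): α-rule — add V, V.
            (W -> ~~Y): β-rule — branch into ~W  //  ~~Y.
              branch 1.1.2.1 (add ~W):
                ○ open, literals {V=T, W=F}.
              branch 1.1.2.2 (add ~~Y):
                ~~Y: drop double negation, giving Y.
                ○ open, literals {V=T, Y=T}.
      branch 1.2 (add (X | Z)):
        (~X | (V & V)): β-rule — branch into ~X  //  (V & V).
          branch 1.2.1 (add ~X):
            (X | Z): β-rule — branch into X  //  Z.
              branch 1.2.1.1 (add X):
                × closes — contains both X and ~X.
              branch 1.2.1.2 (add Z):
                ○ open, literals {X=F, Z=T}.
          branch 1.2.2 (add (V & V)):
            (V & V): α-rule — add V, V.
            (X | Z): β-rule — branch into X  //  Z.
              branch 1.2.2.1 (add X):
                ○ open, literals {V=T, X=T}.
              branch 1.2.2.2 (add Z):
                ○ open, literals {V=T, Z=T}.
  branch 2 (add (Y & ~Z)):
    (Y & ~Z): α-rule — add Y, ~Z.
    ○ open, literals {Y=T, Z=F}.
1 branch closed, 8 open.
Each open branch fixes some atoms; the unmentioned ones are free. Counting distinct full assignments: branch {W=F, X=F} (Y, Z, V) contributes 8 new; branch {X=F, Y=T} (Z, W, V) contributes 4 new; branch {V=T, W=F} (X, Y, Z) contributes 4 new; branch {V=T, Y=T} (X, Z, W) contributes 2 new; branch {X=F, Z=T} (Y, W, V) contributes 2 new; branch {V=T, X=T} (Y, Z, W) contributes 2 new; branch {V=T, Z=T} (X, Y, W) contributes 0 new; branch {Y=T, Z=F} (X, W, V) contributes 2 new. Total: 24.

24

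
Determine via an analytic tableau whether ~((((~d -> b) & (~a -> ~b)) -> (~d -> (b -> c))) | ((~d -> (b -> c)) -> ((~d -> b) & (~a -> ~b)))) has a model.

Initial set: {~((((~d -> b) & (~a -> ~b)) -> (~d -> (b -> c))) | ((~d -> (b -> c)) -> ((~d -> b) & (~a -> ~b))))}.
~((((~d -> b) & (~a -> ~b)) -> (~d -> (b -> c))) | ((~d -> (b -> c)) -> ((~d -> b) & (~a -> ~b)))): α-rule — add ~(((~d -> b) & (~a -> ~b)) -> (~d -> (b -> c))), ~((~d -> (b -> c)) -> ((~d -> b) & (~a -> ~b))).
~(((~d -> b) & (~a -> ~b)) -> (~d -> (b -> c))): α-rule — add ((~d -> b) & (~a -> ~b)), ~(~d -> (b -> c)).
~((~d -> (b -> c)) -> ((~d -> b) & (~a -> ~b))): α-rule — add (~d -> (b -> c)), ~((~d -> b) & (~a -> ~b)).
((~d -> b) & (~a -> ~b)): α-rule — add (~d -> b), (~a -> ~b).
~(~d -> (b -> c)): α-rule — add ~d, ~(b -> c).
~(b -> c): α-rule — add b, ~c.
(~d -> (b -> c)): β-rule — branch into ~~d  //  (b -> c).
  branch 1 (add ~~d):
    × closes — contains both d and ~d.
  branch 2 (add (b -> c)):
    ~((~d -> b) & (~a -> ~b)): β-rule — branch into ~(~d -> b)  //  ~(~a -> ~b).
      branch 2.1 (add ~(~d -> b)):
        ~(~d -> b): α-rule — add ~d, ~b.
        × closes — contains both b and ~b.
      branch 2.2 (add ~(~a -> ~b)):
        ~(~a -> ~b): α-rule — add ~a, ~~b.
        (~d -> b): β-rule — branch into ~~d  //  b.
          branch 2.2.1 (add ~~d):
            × closes — contains both d and ~d.
          branch 2.2.2 (add b):
            (~a -> ~b): β-rule — branch into ~~a  //  ~b.
              branch 2.2.2.1 (add ~~a):
                × closes — contains both a and ~a.
              branch 2.2.2.2 (add ~b):
                × closes — contains both b and ~b.
All 5 branches close.
Every branch closed; the formula is unsatisfiable.

Unsatisfiable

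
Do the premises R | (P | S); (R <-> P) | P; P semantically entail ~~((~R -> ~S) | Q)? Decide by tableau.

No

Initial set: {T (R | (P | S)); T ((R <-> P) | P); T P; F ~~((~R -> ~S) | Q)}.
F ~~((~R -> ~S) | Q): drop double negation, giving F ((~R -> ~S) | Q).
F ((~R -> ~S) | Q): α-rule — add F (~R -> ~S), F Q.
F (~R -> ~S): α-rule — add T ~R, F ~S.
T (R | (P | S)): β-rule — branch into T R  //  T (P | S).
  branch 1 (add T R):
    × closes — contains both R and ~R.
  branch 2 (add T (P | S)):
    T ((R <-> P) | P): β-rule — branch into T (R <-> P)  //  T P.
      branch 2.1 (add T (R <-> P)):
        T (P | S): β-rule — branch into T P  //  T S.
          branch 2.1.1 (add T P):
            T (R <-> P): β-rule — branch into T R, T P  //  F R, F P.
              branch 2.1.1.1 (add T R, T P):
                × closes — contains both R and ~R.
              branch 2.1.1.2 (add F R, F P):
                × closes — contains both P and ~P.
          branch 2.1.2 (add T S):
            T (R <-> P): β-rule — branch into T R, T P  //  F R, F P.
              branch 2.1.2.1 (add T R, T P):
                × closes — contains both R and ~R.
              branch 2.1.2.2 (add F R, F P):
                × closes — contains both P and ~P.
      branch 2.2 (add T P):
        T (P | S): β-rule — branch into T P  //  T S.
          branch 2.2.1 (add T P):
            ○ open, literals {P=T, Q=F, R=F, S=T}.
          branch 2.2.2 (add T S):
            ○ open, literals {P=T, Q=F, R=F, S=T}.
5 branches closed, 2 open.
An open branch gives a countermodel: P=T, Q=F, R=F, S=T (unmentioned atoms arbitrary); the premises hold there but the conclusion fails.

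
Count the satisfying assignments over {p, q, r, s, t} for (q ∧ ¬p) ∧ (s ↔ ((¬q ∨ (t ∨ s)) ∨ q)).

4

Initial set: {T ((q ∧ ¬p) ∧ (s ↔ ((¬q ∨ (t ∨ s)) ∨ q)))}.
T ((q ∧ ¬p) ∧ (s ↔ ((¬q ∨ (t ∨ s)) ∨ q))): α-rule — add T (q ∧ ¬p), T (s ↔ ((¬q ∨ (t ∨ s)) ∨ q)).
T (q ∧ ¬p): α-rule — add T q, T ¬p.
T (s ↔ ((¬q ∨ (t ∨ s)) ∨ q)): β-rule — branch into T s, T ((¬q ∨ (t ∨ s)) ∨ q)  //  F s, F ((¬q ∨ (t ∨ s)) ∨ q).
  branch 1 (add T s, T ((¬q ∨ (t ∨ s)) ∨ q)):
    T ((¬q ∨ (t ∨ s)) ∨ q): β-rule — branch into T (¬q ∨ (t ∨ s))  //  T q.
      branch 1.1 (add T (¬q ∨ (t ∨ s))):
        T (¬q ∨ (t ∨ s)): β-rule — branch into T ¬q  //  T (t ∨ s).
          branch 1.1.1 (add T ¬q):
            × closes — contains both q and ¬q.
          branch 1.1.2 (add T (t ∨ s)):
            T (t ∨ s): β-rule — branch into T t  //  T s.
              branch 1.1.2.1 (add T t):
                ○ open, literals {p=0, q=1, s=1, t=1}.
              branch 1.1.2.2 (add T s):
                ○ open, literals {p=0, q=1, s=1}.
      branch 1.2 (add T q):
        ○ open, literals {p=0, q=1, s=1}.
  branch 2 (add F s, F ((¬q ∨ (t ∨ s)) ∨ q)):
    F ((¬q ∨ (t ∨ s)) ∨ q): α-rule — add F (¬q ∨ (t ∨ s)), F q.
    × closes — contains both q and ¬q.
2 branches closed, 3 open.
Each open branch fixes some atoms; the unmentioned ones are free. Counting distinct full assignments: branch {p=0, q=1, s=1, t=1} (r) contributes 2 new; branch {p=0, q=1, s=1} (r, t) contributes 2 new; branch {p=0, q=1, s=1} (r, t) contributes 0 new. Total: 4.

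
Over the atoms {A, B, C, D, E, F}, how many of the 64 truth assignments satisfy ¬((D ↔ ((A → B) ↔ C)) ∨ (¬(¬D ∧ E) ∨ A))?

4

Initial set: {T ¬((D ↔ ((A → B) ↔ C)) ∨ (¬(¬D ∧ E) ∨ A))}.
T ¬((D ↔ ((A → B) ↔ C)) ∨ (¬(¬D ∧ E) ∨ A)): α-rule — add F (D ↔ ((A → B) ↔ C)), F (¬(¬D ∧ E) ∨ A).
F (¬(¬D ∧ E) ∨ A): α-rule — add F ¬(¬D ∧ E), F A.
F ¬(¬D ∧ E): α-rule — add T ¬D, T E.
F (D ↔ ((A → B) ↔ C)): β-rule — branch into T D, F ((A → B) ↔ C)  //  F D, T ((A → B) ↔ C).
  branch 1 (add T D, F ((A → B) ↔ C)):
    × closes — contains both D and ¬D.
  branch 2 (add F D, T ((A → B) ↔ C)):
    T ((A → B) ↔ C): β-rule — branch into T (A → B), T C  //  F (A → B), F C.
      branch 2.1 (add T (A → B), T C):
        T (A → B): β-rule — branch into F A  //  T B.
          branch 2.1.1 (add F A):
            ○ open, literals {A=0, C=1, D=0, E=1}.
          branch 2.1.2 (add T B):
            ○ open, literals {A=0, B=1, C=1, D=0, E=1}.
      branch 2.2 (add F (A → B), F C):
        F (A → B): α-rule — add T A, F B.
        × closes — contains both A and ¬A.
2 branches closed, 2 open.
Each open branch fixes some atoms; the unmentioned ones are free. Counting distinct full assignments: branch {A=0, C=1, D=0, E=1} (B, F) contributes 4 new; branch {A=0, B=1, C=1, D=0, E=1} (F) contributes 0 new. Total: 4.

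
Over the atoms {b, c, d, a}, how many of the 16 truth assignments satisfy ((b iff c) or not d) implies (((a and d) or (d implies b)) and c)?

Initial set: {T (((b iff c) or not d) implies (((a and d) or (d implies b)) and c))}.
T (((b iff c) or not d) implies (((a and d) or (d implies b)) and c)): β-rule — branch into F ((b iff c) or not d)  //  T (((a and d) or (d implies b)) and c).
  branch 1 (add F ((b iff c) or not d)):
    F ((b iff c) or not d): α-rule — add F (b iff c), F not d.
    F (b iff c): β-rule — branch into T b, F c  //  F b, T c.
      branch 1.1 (add T b, F c):
        ○ open, literals {b=true, c=false, d=true}.
      branch 1.2 (add F b, T c):
        ○ open, literals {b=false, c=true, d=true}.
  branch 2 (add T (((a and d) or (d implies b)) and c)):
    T (((a and d) or (d implies b)) and c): α-rule — add T ((a and d) or (d implies b)), T c.
    T ((a and d) or (d implies b)): β-rule — branch into T (a and d)  //  T (d implies b).
      branch 2.1 (add T (a and d)):
        T (a and d): α-rule — add T a, T d.
        ○ open, literals {a=true, c=true, d=true}.
      branch 2.2 (add T (d implies b)):
        T (d implies b): β-rule — branch into F d  //  T b.
          branch 2.2.1 (add F d):
            ○ open, literals {c=true, d=false}.
          branch 2.2.2 (add T b):
            ○ open, literals {b=true, c=true}.
0 branches closed, 5 open.
Each open branch fixes some atoms; the unmentioned ones are free. Counting distinct full assignments: branch {b=true, c=false, d=true} (a) contributes 2 new; branch {b=false, c=true, d=true} (a) contributes 2 new; branch {a=true, c=true, d=true} (b) contributes 1 new; branch {c=true, d=false} (b, a) contributes 4 new; branch {b=true, c=true} (d, a) contributes 1 new. Total: 10.

10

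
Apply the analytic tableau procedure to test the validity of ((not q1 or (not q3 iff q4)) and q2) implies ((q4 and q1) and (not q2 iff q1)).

Not valid

Assume the negation and expand:
Initial set: {F (((not q1 or (not q3 iff q4)) and q2) implies ((q4 and q1) and (not q2 iff q1)))}.
F (((not q1 or (not q3 iff q4)) and q2) implies ((q4 and q1) and (not q2 iff q1))): α-rule — add T ((not q1 or (not q3 iff q4)) and q2), F ((q4 and q1) and (not q2 iff q1)).
T ((not q1 or (not q3 iff q4)) and q2): α-rule — add T (not q1 or (not q3 iff q4)), T q2.
F ((q4 and q1) and (not q2 iff q1)): β-rule — branch into F (q4 and q1)  //  F (not q2 iff q1).
  branch 1 (add F (q4 and q1)):
    T (not q1 or (not q3 iff q4)): β-rule — branch into T not q1  //  T (not q3 iff q4).
      branch 1.1 (add T not q1):
        F (q4 and q1): β-rule — branch into F q4  //  F q1.
          branch 1.1.1 (add F q4):
            ○ open, literals {q1=false, q2=true, q4=false}.
          branch 1.1.2 (add F q1):
            ○ open, literals {q1=false, q2=true}.
      branch 1.2 (add T (not q3 iff q4)):
        F (q4 and q1): β-rule — branch into F q4  //  F q1.
          branch 1.2.1 (add F q4):
            T (not q3 iff q4): β-rule — branch into T not q3, T q4  //  F not q3, F q4.
              branch 1.2.1.1 (add T not q3, T q4):
                × closes — contains both q4 and not q4.
              branch 1.2.1.2 (add F not q3, F q4):
                ○ open, literals {q2=true, q3=true, q4=false}.
          branch 1.2.2 (add F q1):
            T (not q3 iff q4): β-rule — branch into T not q3, T q4  //  F not q3, F q4.
              branch 1.2.2.1 (add T not q3, T q4):
                ○ open, literals {q1=false, q2=true, q3=false, q4=true}.
              branch 1.2.2.2 (add F not q3, F q4):
                ○ open, literals {q1=false, q2=true, q3=true, q4=false}.
  branch 2 (add F (not q2 iff q1)):
    T (not q1 or (not q3 iff q4)): β-rule — branch into T not q1  //  T (not q3 iff q4).
      branch 2.1 (add T not q1):
        F (not q2 iff q1): β-rule — branch into T not q2, F q1  //  F not q2, T q1.
          branch 2.1.1 (add T not q2, F q1):
            × closes — contains both q2 and not q2.
          branch 2.1.2 (add F not q2, T q1):
            × closes — contains both q1 and not q1.
      branch 2.2 (add T (not q3 iff q4)):
        F (not q2 iff q1): β-rule — branch into T not q2, F q1  //  F not q2, T q1.
          branch 2.2.1 (add T not q2, F q1):
            × closes — contains both q2 and not q2.
          branch 2.2.2 (add F not q2, T q1):
            T (not q3 iff q4): β-rule — branch into T not q3, T q4  //  F not q3, F q4.
              branch 2.2.2.1 (add T not q3, T q4):
                ○ open, literals {q1=true, q2=true, q3=false, q4=true}.
              branch 2.2.2.2 (add F not q3, F q4):
                ○ open, literals {q1=true, q2=true, q3=true, q4=false}.
4 branches closed, 7 open.
An open branch gives a countermodel: q1=false, q2=true, q4=false (unmentioned atoms arbitrary); under it the original formula is false.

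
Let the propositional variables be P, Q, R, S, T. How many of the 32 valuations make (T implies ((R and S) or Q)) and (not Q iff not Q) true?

26

Initial set: {((T implies ((R and S) or Q)) and (not Q iff not Q))}.
((T implies ((R and S) or Q)) and (not Q iff not Q)): α-rule — add (T implies ((R and S) or Q)), (not Q iff not Q).
(T implies ((R and S) or Q)): β-rule — branch into not T  //  ((R and S) or Q).
  branch 1 (add not T):
    (not Q iff not Q): β-rule — branch into not Q, not Q  //  not not Q, not not Q.
      branch 1.1 (add not Q, not Q):
        ○ open, literals {Q=F, T=F}.
      branch 1.2 (add not not Q, not not Q):
        ○ open, literals {Q=T, T=F}.
  branch 2 (add ((R and S) or Q)):
    (not Q iff not Q): β-rule — branch into not Q, not Q  //  not not Q, not not Q.
      branch 2.1 (add not Q, not Q):
        ((R and S) or Q): β-rule — branch into (R and S)  //  Q.
          branch 2.1.1 (add (R and S)):
            (R and S): α-rule — add R, S.
            ○ open, literals {Q=F, R=T, S=T}.
          branch 2.1.2 (add Q):
            × closes — contains both Q and not Q.
      branch 2.2 (add not not Q, not not Q):
        ((R and S) or Q): β-rule — branch into (R and S)  //  Q.
          branch 2.2.1 (add (R and S)):
            (R and S): α-rule — add R, S.
            ○ open, literals {Q=T, R=T, S=T}.
          branch 2.2.2 (add Q):
            ○ open, literals {Q=T}.
1 branch closed, 5 open.
Each open branch fixes some atoms; the unmentioned ones are free. Counting distinct full assignments: branch {Q=F, T=F} (P, R, S) contributes 8 new; branch {Q=T, T=F} (P, R, S) contributes 8 new; branch {Q=F, R=T, S=T} (P, T) contributes 2 new; branch {Q=T, R=T, S=T} (P, T) contributes 2 new; branch {Q=T} (P, R, S, T) contributes 6 new. Total: 26.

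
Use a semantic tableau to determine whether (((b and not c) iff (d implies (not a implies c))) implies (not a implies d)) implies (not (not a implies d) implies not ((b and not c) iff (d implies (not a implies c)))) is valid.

Assume the negation and expand:
Initial set: {not ((((b and not c) iff (d implies (not a implies c))) implies (not a implies d)) implies (not (not a implies d) implies not ((b and not c) iff (d implies (not a implies c)))))}.
not ((((b and not c) iff (d implies (not a implies c))) implies (not a implies d)) implies (not (not a implies d) implies not ((b and not c) iff (d implies (not a implies c))))): α-rule — add (((b and not c) iff (d implies (not a implies c))) implies (not a implies d)), not (not (not a implies d) implies not ((b and not c) iff (d implies (not a implies c)))).
not (not (not a implies d) implies not ((b and not c) iff (d implies (not a implies c)))): α-rule — add not (not a implies d), not not ((b and not c) iff (d implies (not a implies c))).
not (not a implies d): α-rule — add not a, not d.
(((b and not c) iff (d implies (not a implies c))) implies (not a implies d)): β-rule — branch into not ((b and not c) iff (d implies (not a implies c)))  //  (not a implies d).
  branch 1 (add not ((b and not c) iff (d implies (not a implies c)))):
    not not ((b and not c) iff (d implies (not a implies c))): β-rule — branch into (b and not c), (d implies (not a implies c))  //  not (b and not c), not (d implies (not a implies c)).
      branch 1.1 (add (b and not c), (d implies (not a implies c))):
        (b and not c): α-rule — add b, not c.
        not ((b and not c) iff (d implies (not a implies c))): β-rule — branch into (b and not c), not (d implies (not a implies c))  //  not (b and not c), (d implies (not a implies c)).
          branch 1.1.1 (add (b and not c), not (d implies (not a implies c))):
            (b and not c): α-rule — add b, not c.
            not (d implies (not a implies c)): α-rule — add d, not (not a implies c).
            × closes — contains both d and not d.
          branch 1.1.2 (add not (b and not c), (d implies (not a implies c))):
            (d implies (not a implies c)): β-rule — branch into not d  //  (not a implies c).
              branch 1.1.2.1 (add not d):
                not (b and not c): β-rule — branch into not b  //  not not c.
                  branch 1.1.2.1.1 (add not b):
                    × closes — contains both b and not b.
                  branch 1.1.2.1.2 (add not not c):
                    × closes — contains both c and not c.
              branch 1.1.2.2 (add (not a implies c)):
                not (b and not c): β-rule — branch into not b  //  not not c.
                  branch 1.1.2.2.1 (add not b):
                    × closes — contains both b and not b.
                  branch 1.1.2.2.2 (add not not c):
                    × closes — contains both c and not c.
      branch 1.2 (add not (b and not c), not (d implies (not a implies c))):
        not (d implies (not a implies c)): α-rule — add d, not (not a implies c).
        × closes — contains both d and not d.
  branch 2 (add (not a implies d)):
    not not ((b and not c) iff (d implies (not a implies c))): β-rule — branch into (b and not c), (d implies (not a implies c))  //  not (b and not c), not (d implies (not a implies c)).
      branch 2.1 (add (b and not c), (d implies (not a implies c))):
        (b and not c): α-rule — add b, not c.
        (not a implies d): β-rule — branch into not not a  //  d.
          branch 2.1.1 (add not not a):
            × closes — contains both a and not a.
          branch 2.1.2 (add d):
            × closes — contains both d and not d.
      branch 2.2 (add not (b and not c), not (d implies (not a implies c))):
        not (d implies (not a implies c)): α-rule — add d, not (not a implies c).
        × closes — contains both d and not d.
All 9 branches close.
Every branch closed, so the negation is unsatisfiable and the formula is valid.

Valid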